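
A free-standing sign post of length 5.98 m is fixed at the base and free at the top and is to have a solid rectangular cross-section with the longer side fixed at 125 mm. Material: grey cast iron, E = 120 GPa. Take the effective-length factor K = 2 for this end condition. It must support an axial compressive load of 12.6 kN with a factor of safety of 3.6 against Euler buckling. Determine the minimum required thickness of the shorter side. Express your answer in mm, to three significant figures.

Required P_cr = n·P = 3.6 × 12.6 = 45.36 kN
L_e = K·L = 2 × 5.98 = 11.96 m
Required I = P_cr·L_e²/(π²E) = 4.536×10^4 × 11.96² / (π² × 1.20×10^11) = 5.478×10^-6 m⁴
I_req = 5.478×10^6 mm⁴
Rectangle, weak axis: I_min = h·b³/12 with h = 125 mm fixed  ⇒  b = (12I/h)^(1/3) = 80.7 mm

b ≈ 80.7 mm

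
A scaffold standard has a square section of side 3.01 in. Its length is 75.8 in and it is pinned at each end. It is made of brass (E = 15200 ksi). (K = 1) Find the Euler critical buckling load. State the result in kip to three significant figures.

P_cr ≈ 179 kip

I = a⁴/12 = 3.01⁴/12 = 6.840 in⁴
Effective length L_e = K·L = 1 × 75.8 = 75.80 in
P_cr = π²EI / L_e² = π² × 15200×10³ × 6.840 / 75.80² = 1.786×10^5 lb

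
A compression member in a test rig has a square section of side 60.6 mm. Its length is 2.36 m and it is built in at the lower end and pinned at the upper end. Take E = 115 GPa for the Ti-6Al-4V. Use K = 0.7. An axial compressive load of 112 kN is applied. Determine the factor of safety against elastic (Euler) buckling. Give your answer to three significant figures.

I = a⁴/12 = 60.6⁴/12 = 1.124×10^6 mm⁴
I = 1.124×10^6 mm⁴ = 1.124×10^-6 m⁴
Effective length L_e = K·L = 0.7 × 2.36 = 1.652 m
P_cr = π²EI / L_e² = π² × 115×10⁹ × 1.124×10^-6 / 1.652² = 4.674×10^5 N
Factor of safety n = P_cr / P = 467.40 / 112 = 4.17

n ≈ 4.17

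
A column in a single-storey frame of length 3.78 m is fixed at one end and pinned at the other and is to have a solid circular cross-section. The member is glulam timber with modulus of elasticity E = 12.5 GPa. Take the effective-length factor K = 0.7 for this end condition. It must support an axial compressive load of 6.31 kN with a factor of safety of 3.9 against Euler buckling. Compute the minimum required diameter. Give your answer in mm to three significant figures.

Required P_cr = n·P = 3.9 × 6.31 = 24.61 kN
L_e = K·L = 0.7 × 3.78 = 2.646 m
Required I = P_cr·L_e²/(π²E) = 2.461×10^4 × 2.646² / (π² × 1.25×10^10) = 1.397×10^-6 m⁴
I_req = 1.397×10^6 mm⁴
Solid circle: I = πd⁴/64  ⇒  d = (64I/π)^(1/4) = (64×1.397×10^6/π)^(1/4) = 73.0 mm

d ≈ 73.0 mm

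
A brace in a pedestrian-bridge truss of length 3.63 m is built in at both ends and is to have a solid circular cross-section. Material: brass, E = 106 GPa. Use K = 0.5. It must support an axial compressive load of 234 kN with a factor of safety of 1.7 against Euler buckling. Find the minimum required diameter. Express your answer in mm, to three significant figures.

Required P_cr = n·P = 1.7 × 234 = 397.8 kN
L_e = K·L = 0.5 × 3.63 = 1.815 m
Required I = P_cr·L_e²/(π²E) = 3.978×10^5 × 1.815² / (π² × 1.06×10^11) = 1.253×10^-6 m⁴
I_req = 1.253×10^6 mm⁴
Solid circle: I = πd⁴/64  ⇒  d = (64I/π)^(1/4) = (64×1.253×10^6/π)^(1/4) = 71.1 mm

d ≈ 71.1 mm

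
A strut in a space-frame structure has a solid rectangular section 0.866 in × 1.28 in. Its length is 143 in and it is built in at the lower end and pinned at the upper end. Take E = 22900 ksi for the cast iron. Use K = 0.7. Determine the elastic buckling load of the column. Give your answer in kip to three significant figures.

P_cr ≈ 1.56 kip

Buckling occurs about the weak axis: I_min = h·b³/12 with b = 0.866 in (the shorter side).
I_min = 1.28×0.866³/12 = 6.928×10^-2 in⁴
Effective length L_e = K·L = 0.7 × 143 = 100.1 in
P_cr = π²EI / L_e² = π² × 22900×10³ × 6.928×10^-2 / 100.1² = 1.563×10^3 lb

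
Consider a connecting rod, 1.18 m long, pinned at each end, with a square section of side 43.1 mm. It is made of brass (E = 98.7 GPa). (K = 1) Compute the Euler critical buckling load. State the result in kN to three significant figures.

I = a⁴/12 = 43.1⁴/12 = 2.876×10^5 mm⁴
I = 2.876×10^5 mm⁴ = 2.876×10^-7 m⁴
Effective length L_e = K·L = 1 × 1.18 = 1.180 m
P_cr = π²EI / L_e² = π² × 98.7×10⁹ × 2.876×10^-7 / 1.180² = 2.012×10^5 N

P_cr ≈ 201 kN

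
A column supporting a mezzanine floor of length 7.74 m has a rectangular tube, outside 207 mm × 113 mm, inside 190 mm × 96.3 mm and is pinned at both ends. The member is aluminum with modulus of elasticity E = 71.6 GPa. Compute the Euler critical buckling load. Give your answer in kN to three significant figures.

P_cr ≈ 127 kN

Weak-axis I_min = (h_o·b_o³ − h_i·b_i³)/12 with b_o = 113, b_i = 96.30 mm (shorter outer/inner sides).
I_min = (207×113³ − 190.0×96.30³)/12 = 1.075×10^7 mm⁴
I = 1.075×10^7 mm⁴ = 1.075×10^-5 m⁴
Effective length L_e = K·L = 1 × 7.74 = 7.740 m
P_cr = π²EI / L_e² = π² × 71.6×10⁹ × 1.075×10^-5 / 7.740² = 1.268×10^5 N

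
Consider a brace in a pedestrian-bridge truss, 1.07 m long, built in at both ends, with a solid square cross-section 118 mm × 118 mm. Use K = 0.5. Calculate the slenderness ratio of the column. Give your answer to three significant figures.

λ ≈ 15.7

For a square r = a/√12 = 118/√12 = 34.06 mm
L_e = K·L = 0.5 × 1.07 m = 0.5350 m = 535.00 mm
λ = L_e / r_min = 535.00 / 34.06 = 15.7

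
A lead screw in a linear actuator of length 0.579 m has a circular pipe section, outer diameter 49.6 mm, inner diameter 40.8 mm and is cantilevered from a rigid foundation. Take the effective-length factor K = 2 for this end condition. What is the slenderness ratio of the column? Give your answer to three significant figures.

λ ≈ 72.1

d_o = 49.6 mm, d_i = 40.8 mm
I = π(d_o⁴ − d_i⁴)/64 = π(49.6⁴ − 40.80⁴)/64 = 1.611×10^5 mm⁴
A = 624.8 mm²;  r_min = √(I/A) = √(1.611×10^5/624.8) = 16.06 mm
L_e = K·L = 2 × 0.579 m = 1.158 m = 1158.0 mm
λ = L_e / r_min = 1158.0 / 16.06 = 72.1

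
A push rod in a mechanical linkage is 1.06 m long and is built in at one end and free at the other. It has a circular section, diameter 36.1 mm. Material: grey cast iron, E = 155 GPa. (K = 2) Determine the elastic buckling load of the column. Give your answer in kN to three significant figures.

I = πd⁴/64 = π×36.1⁴/64 = 8.337×10^4 mm⁴
I = 8.337×10^4 mm⁴ = 8.337×10^-8 m⁴
Effective length L_e = K·L = 2 × 1.06 = 2.120 m
P_cr = π²EI / L_e² = π² × 155×10⁹ × 8.337×10^-8 / 2.120² = 2.838×10^4 N

P_cr ≈ 28.4 kN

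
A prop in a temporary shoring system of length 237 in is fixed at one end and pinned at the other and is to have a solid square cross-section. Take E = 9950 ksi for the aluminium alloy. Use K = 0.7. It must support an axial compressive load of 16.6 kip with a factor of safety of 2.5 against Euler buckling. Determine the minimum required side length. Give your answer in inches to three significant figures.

Required P_cr = n·P = 2.5 × 16.6 = 41.50 kip
L_e = K·L = 0.7 × 237 = 165.9 in
Required I = P_cr·L_e²/(π²E) = 4.150×10^4 × 165.9² / (π² × 9.95×10^6) = 11.63 in⁴
Solid square: I = a⁴/12  ⇒  a = (12I)^(1/4) = (12×11.63)^(1/4) = 3.44 in

a ≈ 3.44 in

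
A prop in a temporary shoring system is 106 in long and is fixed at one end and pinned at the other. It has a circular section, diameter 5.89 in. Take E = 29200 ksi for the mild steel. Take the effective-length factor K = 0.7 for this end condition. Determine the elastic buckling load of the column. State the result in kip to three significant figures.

I = πd⁴/64 = π×5.89⁴/64 = 59.08 in⁴
Effective length L_e = K·L = 0.7 × 106 = 74.20 in
P_cr = π²EI / L_e² = π² × 29200×10³ × 59.08 / 74.20² = 3.092×10^6 lb

P_cr ≈ 3090 kip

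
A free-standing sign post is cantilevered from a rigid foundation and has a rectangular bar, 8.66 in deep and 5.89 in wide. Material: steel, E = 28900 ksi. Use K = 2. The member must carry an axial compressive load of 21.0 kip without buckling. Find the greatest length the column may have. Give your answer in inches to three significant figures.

L_max ≈ 708 in

Buckling occurs about the weak axis: I_min = h·b³/12 with b = 5.89 in (the shorter side).
I_min = 8.66×5.89³/12 = 147.5 in⁴
At the buckling limit P_cr = P = 2.100×10^4 lb
From P_cr = π²EI/(K·L)²:  L = (1/K)·√(π²EI/P_cr) = (1/2)·√(π²×2.89×10^7×147.5/2.100×10^4)
L = 708 in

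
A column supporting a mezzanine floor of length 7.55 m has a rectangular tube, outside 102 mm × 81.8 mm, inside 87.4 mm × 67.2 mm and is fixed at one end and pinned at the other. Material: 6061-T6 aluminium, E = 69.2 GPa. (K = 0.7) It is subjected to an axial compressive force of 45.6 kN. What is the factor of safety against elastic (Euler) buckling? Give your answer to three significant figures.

Weak-axis I_min = (h_o·b_o³ − h_i·b_i³)/12 with b_o = 81.8, b_i = 67.20 mm (shorter outer/inner sides).
I_min = (102×81.8³ − 87.40×67.20³)/12 = 2.442×10^6 mm⁴
I = 2.442×10^6 mm⁴ = 2.442×10^-6 m⁴
Effective length L_e = K·L = 0.7 × 7.55 = 5.285 m
P_cr = π²EI / L_e² = π² × 69.2×10⁹ × 2.442×10^-6 / 5.285² = 5.972×10^4 N
Factor of safety n = P_cr / P = 59.717 / 45.6 = 1.31

n ≈ 1.31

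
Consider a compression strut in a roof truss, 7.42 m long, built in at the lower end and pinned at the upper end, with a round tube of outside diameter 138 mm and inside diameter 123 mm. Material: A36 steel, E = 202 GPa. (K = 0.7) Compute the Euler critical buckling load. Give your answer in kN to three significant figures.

d_o = 138 mm, d_i = 123 mm
I = π(d_o⁴ − d_i⁴)/64 = π(138⁴ − 123.0⁴)/64 = 6.567×10^6 mm⁴
I = 6.567×10^6 mm⁴ = 6.567×10^-6 m⁴
Effective length L_e = K·L = 0.7 × 7.42 = 5.194 m
P_cr = π²EI / L_e² = π² × 202×10⁹ × 6.567×10^-6 / 5.194² = 4.853×10^5 N

P_cr ≈ 485 kN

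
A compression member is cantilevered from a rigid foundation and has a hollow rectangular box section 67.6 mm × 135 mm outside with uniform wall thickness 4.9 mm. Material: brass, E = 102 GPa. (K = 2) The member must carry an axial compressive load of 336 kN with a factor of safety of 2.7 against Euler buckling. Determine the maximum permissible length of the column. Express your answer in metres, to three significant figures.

L_max ≈ 0.637 m

Inner dimensions: h_i = 135 − 2×4.9 = 125.2 mm, b_i = 67.6 − 2×4.9 = 57.80 mm
Weak-axis I_min = (h_o·b_o³ − h_i·b_i³)/12 with b_o = 67.6, b_i = 57.80 mm (shorter outer/inner sides).
I_min = (135×67.6³ − 125.2×57.80³)/12 = 1.461×10^6 mm⁴
I = 1.461×10^-6 m⁴
Required critical load P_cr = n·P = 2.7 × 336 = 907.2 kN = 9.072×10^5 N
From P_cr = π²EI/(K·L)²:  L = (1/K)·√(π²EI/P_cr) = (1/2)·√(π²×1.02×10^11×1.461×10^-6/9.072×10^5)
L = 0.637 m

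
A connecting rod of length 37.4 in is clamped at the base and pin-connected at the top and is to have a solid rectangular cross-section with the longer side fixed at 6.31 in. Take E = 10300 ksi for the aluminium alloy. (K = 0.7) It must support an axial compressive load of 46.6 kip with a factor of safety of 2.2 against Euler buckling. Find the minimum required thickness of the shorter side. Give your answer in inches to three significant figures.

Required P_cr = n·P = 2.2 × 46.6 = 102.5 kip
L_e = K·L = 0.7 × 37.4 = 26.18 in
Required I = P_cr·L_e²/(π²E) = 1.025×10^5 × 26.18² / (π² × 1.03×10^7) = 0.6912 in⁴
Rectangle, weak axis: I_min = h·b³/12 with h = 6.31 in fixed  ⇒  b = (12I/h)^(1/3) = 1.10 in

b ≈ 1.10 in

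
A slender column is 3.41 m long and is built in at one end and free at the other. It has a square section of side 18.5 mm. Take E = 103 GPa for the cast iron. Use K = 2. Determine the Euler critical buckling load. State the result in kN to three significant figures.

I = a⁴/12 = 18.5⁴/12 = 9.761×10^3 mm⁴
I = 9.761×10^3 mm⁴ = 9.761×10^-9 m⁴
Effective length L_e = K·L = 2 × 3.41 = 6.820 m
P_cr = π²EI / L_e² = π² × 103×10⁹ × 9.761×10^-9 / 6.820² = 213.3 N

P_cr ≈ 0.213 kN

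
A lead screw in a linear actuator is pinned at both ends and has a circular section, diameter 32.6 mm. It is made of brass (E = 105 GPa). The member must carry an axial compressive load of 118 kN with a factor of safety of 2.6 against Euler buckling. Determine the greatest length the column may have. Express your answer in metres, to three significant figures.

L_max ≈ 0.433 m

I = πd⁴/64 = π×32.6⁴/64 = 5.544×10^4 mm⁴
I = 5.544×10^-8 m⁴
Required critical load P_cr = n·P = 2.6 × 118 = 306.8 kN = 3.068×10^5 N
From P_cr = π²EI/(K·L)²:  L = (1/K)·√(π²EI/P_cr) = (1/1)·√(π²×1.05×10^11×5.544×10^-8/3.068×10^5)
L = 0.433 m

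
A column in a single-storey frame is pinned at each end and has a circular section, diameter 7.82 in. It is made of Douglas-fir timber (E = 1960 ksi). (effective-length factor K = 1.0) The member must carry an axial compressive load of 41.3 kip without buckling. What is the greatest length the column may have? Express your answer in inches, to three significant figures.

I = πd⁴/64 = π×7.82⁴/64 = 183.6 in⁴
At the buckling limit P_cr = P = 4.130×10^4 lb
From P_cr = π²EI/(K·L)²:  L = (1/K)·√(π²EI/P_cr) = (1/1)·√(π²×1.96×10^6×183.6/4.130×10^4)
L = 293 in

L_max ≈ 293 in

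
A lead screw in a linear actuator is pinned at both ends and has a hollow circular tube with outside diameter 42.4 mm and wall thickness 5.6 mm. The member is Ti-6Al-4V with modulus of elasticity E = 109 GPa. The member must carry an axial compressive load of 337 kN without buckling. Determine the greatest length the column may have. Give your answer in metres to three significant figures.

Inner diameter d_i = 42.4 − 2×5.6 = 31.20 mm
I = π(d_o⁴ − d_i⁴)/64 = π(42.4⁴ − 31.20⁴)/64 = 1.121×10^5 mm⁴
I = 1.121×10^-7 m⁴
At the buckling limit P_cr = P = 3.370×10^5 N
From P_cr = π²EI/(K·L)²:  L = (1/K)·√(π²EI/P_cr) = (1/1)·√(π²×1.09×10^11×1.121×10^-7/3.370×10^5)
L = 0.598 m

L_max ≈ 0.598 m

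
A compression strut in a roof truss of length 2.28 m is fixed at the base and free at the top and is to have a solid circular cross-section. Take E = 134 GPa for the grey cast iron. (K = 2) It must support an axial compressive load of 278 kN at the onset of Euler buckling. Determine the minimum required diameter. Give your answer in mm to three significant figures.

d ≈ 97.1 mm

L_e = K·L = 2 × 2.28 = 4.560 m
Required I = P_cr·L_e²/(π²E) = 2.780×10^5 × 4.560² / (π² × 1.34×10^11) = 4.371×10^-6 m⁴
I_req = 4.371×10^6 mm⁴
Solid circle: I = πd⁴/64  ⇒  d = (64I/π)^(1/4) = (64×4.371×10^6/π)^(1/4) = 97.1 mm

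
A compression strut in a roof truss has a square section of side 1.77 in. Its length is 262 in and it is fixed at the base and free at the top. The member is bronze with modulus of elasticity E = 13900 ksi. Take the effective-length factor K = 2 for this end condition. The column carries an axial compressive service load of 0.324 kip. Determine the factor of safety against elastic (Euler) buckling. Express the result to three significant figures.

n ≈ 1.26

I = a⁴/12 = 1.77⁴/12 = 0.8179 in⁴
Effective length L_e = K·L = 2 × 262 = 524.0 in
P_cr = π²EI / L_e² = π² × 13900×10³ × 0.8179 / 524.0² = 408.7 lb
Factor of safety n = P_cr / P = 0.40866 / 0.324 = 1.26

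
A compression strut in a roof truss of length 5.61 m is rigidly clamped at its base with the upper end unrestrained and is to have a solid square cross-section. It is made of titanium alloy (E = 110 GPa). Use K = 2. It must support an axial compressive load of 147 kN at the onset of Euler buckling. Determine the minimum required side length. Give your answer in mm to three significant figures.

L_e = K·L = 2 × 5.61 = 11.22 m
Required I = P_cr·L_e²/(π²E) = 1.470×10^5 × 11.22² / (π² × 1.10×10^11) = 1.705×10^-5 m⁴
I_req = 1.705×10^7 mm⁴
Solid square: I = a⁴/12  ⇒  a = (12I)^(1/4) = (12×1.705×10^7)^(1/4) = 120 mm

a ≈ 120 mm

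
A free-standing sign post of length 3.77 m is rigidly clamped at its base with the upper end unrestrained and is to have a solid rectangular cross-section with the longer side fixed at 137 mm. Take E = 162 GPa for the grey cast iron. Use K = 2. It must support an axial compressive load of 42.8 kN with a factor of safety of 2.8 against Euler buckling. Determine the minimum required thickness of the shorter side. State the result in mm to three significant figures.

b ≈ 72.0 mm

Required P_cr = n·P = 2.8 × 42.8 = 119.8 kN
L_e = K·L = 2 × 3.77 = 7.540 m
Required I = P_cr·L_e²/(π²E) = 1.198×10^5 × 7.540² / (π² × 1.62×10^11) = 4.261×10^-6 m⁴
I_req = 4.261×10^6 mm⁴
Rectangle, weak axis: I_min = h·b³/12 with h = 137 mm fixed  ⇒  b = (12I/h)^(1/3) = 72.0 mm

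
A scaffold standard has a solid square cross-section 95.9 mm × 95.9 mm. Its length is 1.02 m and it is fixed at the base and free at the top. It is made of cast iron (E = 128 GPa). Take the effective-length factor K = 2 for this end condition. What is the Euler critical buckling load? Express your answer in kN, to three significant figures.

P_cr ≈ 2140 kN

I = a⁴/12 = 95.9⁴/12 = 7.048×10^6 mm⁴
I = 7.048×10^6 mm⁴ = 7.048×10^-6 m⁴
Effective length L_e = K·L = 2 × 1.02 = 2.040 m
P_cr = π²EI / L_e² = π² × 128×10⁹ × 7.048×10^-6 / 2.040² = 2.140×10^6 N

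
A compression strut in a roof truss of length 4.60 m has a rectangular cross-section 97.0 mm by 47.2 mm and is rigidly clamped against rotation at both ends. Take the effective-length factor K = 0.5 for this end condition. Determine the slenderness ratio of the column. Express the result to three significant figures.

λ ≈ 169

Buckling occurs about the weak axis: I_min = h·b³/12 with b = 47.2 mm (the shorter side).
I_min = 97.0×47.2³/12 = 8.500×10^5 mm⁴
A = 4.578×10^3 mm²;  r_min = √(I/A) = √(8.500×10^5/4.578×10^3) = 13.63 mm
L_e = K·L = 0.5 × 4.60 m = 2.300 m = 2300.0 mm
λ = L_e / r_min = 2300.0 / 13.63 = 169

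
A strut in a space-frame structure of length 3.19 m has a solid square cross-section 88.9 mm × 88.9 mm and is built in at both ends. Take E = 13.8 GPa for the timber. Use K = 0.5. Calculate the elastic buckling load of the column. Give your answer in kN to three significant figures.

P_cr ≈ 279 kN

I = a⁴/12 = 88.9⁴/12 = 5.205×10^6 mm⁴
I = 5.205×10^6 mm⁴ = 5.205×10^-6 m⁴
Effective length L_e = K·L = 0.5 × 3.19 = 1.595 m
P_cr = π²EI / L_e² = π² × 13.8×10⁹ × 5.205×10^-6 / 1.595² = 2.787×10^5 N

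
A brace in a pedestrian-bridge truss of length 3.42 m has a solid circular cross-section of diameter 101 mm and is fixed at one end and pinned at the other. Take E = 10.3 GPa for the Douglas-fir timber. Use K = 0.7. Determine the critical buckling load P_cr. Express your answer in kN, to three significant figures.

P_cr ≈ 90.6 kN

I = πd⁴/64 = π×101⁴/64 = 5.108×10^6 mm⁴
I = 5.108×10^6 mm⁴ = 5.108×10^-6 m⁴
Effective length L_e = K·L = 0.7 × 3.42 = 2.394 m
P_cr = π²EI / L_e² = π² × 10.3×10⁹ × 5.108×10^-6 / 2.394² = 9.060×10^4 N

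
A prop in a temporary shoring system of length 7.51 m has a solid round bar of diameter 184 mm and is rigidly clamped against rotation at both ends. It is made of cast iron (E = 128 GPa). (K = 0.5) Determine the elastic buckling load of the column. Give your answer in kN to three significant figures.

I = πd⁴/64 = π×184⁴/64 = 5.627×10^7 mm⁴
I = 5.627×10^7 mm⁴ = 5.627×10^-5 m⁴
Effective length L_e = K·L = 0.5 × 7.51 = 3.755 m
P_cr = π²EI / L_e² = π² × 128×10⁹ × 5.627×10^-5 / 3.755² = 5.041×10^6 N

P_cr ≈ 5040 kN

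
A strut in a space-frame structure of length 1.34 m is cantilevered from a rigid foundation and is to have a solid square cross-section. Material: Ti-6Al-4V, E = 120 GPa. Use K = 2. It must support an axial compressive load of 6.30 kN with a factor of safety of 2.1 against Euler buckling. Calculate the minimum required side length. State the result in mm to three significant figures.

Required P_cr = n·P = 2.1 × 6.30 = 13.23 kN
L_e = K·L = 2 × 1.34 = 2.680 m
Required I = P_cr·L_e²/(π²E) = 1.323×10^4 × 2.680² / (π² × 1.20×10^11) = 8.023×10^-8 m⁴
I_req = 8.023×10^4 mm⁴
Solid square: I = a⁴/12  ⇒  a = (12I)^(1/4) = (12×8.023×10^4)^(1/4) = 31.3 mm

a ≈ 31.3 mm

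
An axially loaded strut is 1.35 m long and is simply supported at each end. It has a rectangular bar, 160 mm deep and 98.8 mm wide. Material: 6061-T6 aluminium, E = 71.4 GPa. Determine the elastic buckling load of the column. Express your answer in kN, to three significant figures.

P_cr ≈ 4970 kN

Buckling occurs about the weak axis: I_min = h·b³/12 with b = 98.8 mm (the shorter side).
I_min = 160×98.8³/12 = 1.286×10^7 mm⁴
I = 1.286×10^7 mm⁴ = 1.286×10^-5 m⁴
Effective length L_e = K·L = 1 × 1.35 = 1.350 m
P_cr = π²EI / L_e² = π² × 71.4×10⁹ × 1.286×10^-5 / 1.350² = 4.972×10^6 N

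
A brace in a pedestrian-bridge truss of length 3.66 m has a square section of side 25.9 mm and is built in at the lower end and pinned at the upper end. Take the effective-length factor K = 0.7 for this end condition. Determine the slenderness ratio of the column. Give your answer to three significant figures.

For a square r = a/√12 = 25.9/√12 = 7.477 mm
L_e = K·L = 0.7 × 3.66 m = 2.562 m = 2562.0 mm
λ = L_e / r_min = 2562.0 / 7.477 = 343

λ ≈ 343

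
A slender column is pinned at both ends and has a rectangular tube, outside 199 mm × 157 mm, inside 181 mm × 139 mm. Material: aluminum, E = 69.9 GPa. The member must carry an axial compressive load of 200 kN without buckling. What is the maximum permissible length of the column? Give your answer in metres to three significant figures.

Weak-axis I_min = (h_o·b_o³ − h_i·b_i³)/12 with b_o = 157, b_i = 139.0 mm (shorter outer/inner sides).
I_min = (199×157³ − 181.0×139.0³)/12 = 2.367×10^7 mm⁴
I = 2.367×10^-5 m⁴
At the buckling limit P_cr = P = 2.000×10^5 N
From P_cr = π²EI/(K·L)²:  L = (1/K)·√(π²EI/P_cr) = (1/1)·√(π²×6.99×10^10×2.367×10^-5/2.000×10^5)
L = 9.04 m

L_max ≈ 9.04 m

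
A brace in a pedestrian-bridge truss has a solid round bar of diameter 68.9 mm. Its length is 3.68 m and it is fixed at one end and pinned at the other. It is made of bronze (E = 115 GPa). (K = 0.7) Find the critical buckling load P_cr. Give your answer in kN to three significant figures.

P_cr ≈ 189 kN

I = πd⁴/64 = π×68.9⁴/64 = 1.106×10^6 mm⁴
I = 1.106×10^6 mm⁴ = 1.106×10^-6 m⁴
Effective length L_e = K·L = 0.7 × 3.68 = 2.576 m
P_cr = π²EI / L_e² = π² × 115×10⁹ × 1.106×10^-6 / 2.576² = 1.892×10^5 N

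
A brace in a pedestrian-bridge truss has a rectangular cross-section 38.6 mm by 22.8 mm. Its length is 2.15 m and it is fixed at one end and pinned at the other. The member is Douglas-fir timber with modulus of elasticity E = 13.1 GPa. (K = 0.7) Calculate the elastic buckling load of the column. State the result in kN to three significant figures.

P_cr ≈ 2.18 kN

Buckling occurs about the weak axis: I_min = h·b³/12 with b = 22.8 mm (the shorter side).
I_min = 38.6×22.8³/12 = 3.813×10^4 mm⁴
I = 3.813×10^4 mm⁴ = 3.813×10^-8 m⁴
Effective length L_e = K·L = 0.7 × 2.15 = 1.505 m
P_cr = π²EI / L_e² = π² × 13.1×10⁹ × 3.813×10^-8 / 1.505² = 2.176×10^3 N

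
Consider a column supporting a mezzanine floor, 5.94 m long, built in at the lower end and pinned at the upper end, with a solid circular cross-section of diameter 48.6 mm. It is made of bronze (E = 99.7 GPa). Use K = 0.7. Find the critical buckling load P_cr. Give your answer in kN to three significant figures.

P_cr ≈ 15.6 kN

I = πd⁴/64 = π×48.6⁴/64 = 2.739×10^5 mm⁴
I = 2.739×10^5 mm⁴ = 2.739×10^-7 m⁴
Effective length L_e = K·L = 0.7 × 5.94 = 4.158 m
P_cr = π²EI / L_e² = π² × 99.7×10⁹ × 2.739×10^-7 / 4.158² = 1.559×10^4 N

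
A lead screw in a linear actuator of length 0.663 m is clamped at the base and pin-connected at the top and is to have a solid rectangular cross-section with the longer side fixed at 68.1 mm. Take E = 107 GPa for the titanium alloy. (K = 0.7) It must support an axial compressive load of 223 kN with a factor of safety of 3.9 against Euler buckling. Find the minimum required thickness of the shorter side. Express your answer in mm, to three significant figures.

Required P_cr = n·P = 3.9 × 223 = 869.7 kN
L_e = K·L = 0.7 × 0.663 = 0.4641 m
Required I = P_cr·L_e²/(π²E) = 8.697×10^5 × 0.4641² / (π² × 1.07×10^11) = 1.774×10^-7 m⁴
I_req = 1.774×10^5 mm⁴
Rectangle, weak axis: I_min = h·b³/12 with h = 68.1 mm fixed  ⇒  b = (12I/h)^(1/3) = 31.5 mm

b ≈ 31.5 mm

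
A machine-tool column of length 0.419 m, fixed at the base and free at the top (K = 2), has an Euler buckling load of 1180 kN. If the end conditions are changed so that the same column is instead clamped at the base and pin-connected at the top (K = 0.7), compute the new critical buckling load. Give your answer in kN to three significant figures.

P_cr ≈ 9630 kN

P_cr ∝ 1/K², so P_cr,new = P_cr,old × (K_old/K_new)² = 1180 × (2/0.7)²
= 1180 × 8.163 = 9630 kN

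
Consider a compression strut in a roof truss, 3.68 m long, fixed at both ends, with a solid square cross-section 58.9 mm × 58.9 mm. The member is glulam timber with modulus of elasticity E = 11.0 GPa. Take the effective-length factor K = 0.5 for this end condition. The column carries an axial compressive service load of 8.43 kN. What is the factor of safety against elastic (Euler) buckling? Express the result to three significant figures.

I = a⁴/12 = 58.9⁴/12 = 1.003×10^6 mm⁴
I = 1.003×10^6 mm⁴ = 1.003×10^-6 m⁴
Effective length L_e = K·L = 0.5 × 3.68 = 1.840 m
P_cr = π²EI / L_e² = π² × 11.0×10⁹ × 1.003×10^-6 / 1.840² = 3.216×10^4 N
Factor of safety n = P_cr / P = 32.162 / 8.43 = 3.82

n ≈ 3.82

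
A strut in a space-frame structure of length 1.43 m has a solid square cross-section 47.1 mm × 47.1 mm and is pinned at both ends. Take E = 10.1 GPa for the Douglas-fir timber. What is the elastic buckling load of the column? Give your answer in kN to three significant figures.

P_cr ≈ 20.0 kN

I = a⁴/12 = 47.1⁴/12 = 4.101×10^5 mm⁴
I = 4.101×10^5 mm⁴ = 4.101×10^-7 m⁴
Effective length L_e = K·L = 1 × 1.43 = 1.430 m
P_cr = π²EI / L_e² = π² × 10.1×10⁹ × 4.101×10^-7 / 1.430² = 1.999×10^4 N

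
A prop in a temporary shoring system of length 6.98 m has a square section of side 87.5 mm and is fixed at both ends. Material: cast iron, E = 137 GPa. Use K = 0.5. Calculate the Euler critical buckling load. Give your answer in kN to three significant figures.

P_cr ≈ 542 kN

I = a⁴/12 = 87.5⁴/12 = 4.885×10^6 mm⁴
I = 4.885×10^6 mm⁴ = 4.885×10^-6 m⁴
Effective length L_e = K·L = 0.5 × 6.98 = 3.490 m
P_cr = π²EI / L_e² = π² × 137×10⁹ × 4.885×10^-6 / 3.490² = 5.423×10^5 N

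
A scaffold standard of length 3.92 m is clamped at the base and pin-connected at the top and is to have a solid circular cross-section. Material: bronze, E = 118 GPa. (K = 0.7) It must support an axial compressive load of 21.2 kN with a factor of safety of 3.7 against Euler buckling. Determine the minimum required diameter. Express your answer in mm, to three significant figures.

d ≈ 56.7 mm

Required P_cr = n·P = 3.7 × 21.2 = 78.44 kN
L_e = K·L = 0.7 × 3.92 = 2.744 m
Required I = P_cr·L_e²/(π²E) = 7.844×10^4 × 2.744² / (π² × 1.18×10^11) = 5.071×10^-7 m⁴
I_req = 5.071×10^5 mm⁴
Solid circle: I = πd⁴/64  ⇒  d = (64I/π)^(1/4) = (64×5.071×10^5/π)^(1/4) = 56.7 mm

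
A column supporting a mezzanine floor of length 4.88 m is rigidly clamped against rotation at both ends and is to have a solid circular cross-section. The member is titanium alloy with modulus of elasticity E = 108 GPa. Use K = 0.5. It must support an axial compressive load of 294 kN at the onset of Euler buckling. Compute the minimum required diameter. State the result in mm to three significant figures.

L_e = K·L = 0.5 × 4.88 = 2.440 m
Required I = P_cr·L_e²/(π²E) = 2.940×10^5 × 2.440² / (π² × 1.08×10^11) = 1.642×10^-6 m⁴
I_req = 1.642×10^6 mm⁴
Solid circle: I = πd⁴/64  ⇒  d = (64I/π)^(1/4) = (64×1.642×10^6/π)^(1/4) = 76.1 mm

d ≈ 76.1 mm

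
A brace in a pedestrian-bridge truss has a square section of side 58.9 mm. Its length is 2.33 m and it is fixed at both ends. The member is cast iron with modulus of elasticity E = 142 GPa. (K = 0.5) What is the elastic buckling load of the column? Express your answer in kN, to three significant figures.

P_cr ≈ 1040 kN

I = a⁴/12 = 58.9⁴/12 = 1.003×10^6 mm⁴
I = 1.003×10^6 mm⁴ = 1.003×10^-6 m⁴
Effective length L_e = K·L = 0.5 × 2.33 = 1.165 m
P_cr = π²EI / L_e² = π² × 142×10⁹ × 1.003×10^-6 / 1.165² = 1.036×10^6 N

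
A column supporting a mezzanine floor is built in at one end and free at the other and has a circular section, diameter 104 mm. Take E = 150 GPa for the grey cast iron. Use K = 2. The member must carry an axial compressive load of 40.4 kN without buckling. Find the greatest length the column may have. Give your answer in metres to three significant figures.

L_max ≈ 7.25 m

I = πd⁴/64 = π×104⁴/64 = 5.743×10^6 mm⁴
I = 5.743×10^-6 m⁴
At the buckling limit P_cr = P = 4.040×10^4 N
From P_cr = π²EI/(K·L)²:  L = (1/K)·√(π²EI/P_cr) = (1/2)·√(π²×1.50×10^11×5.743×10^-6/4.040×10^4)
L = 7.25 m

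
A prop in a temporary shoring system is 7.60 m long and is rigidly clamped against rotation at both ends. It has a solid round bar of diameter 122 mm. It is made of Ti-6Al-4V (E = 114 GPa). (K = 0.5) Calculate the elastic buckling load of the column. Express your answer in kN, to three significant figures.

P_cr ≈ 847 kN

I = πd⁴/64 = π×122⁴/64 = 1.087×10^7 mm⁴
I = 1.087×10^7 mm⁴ = 1.087×10^-5 m⁴
Effective length L_e = K·L = 0.5 × 7.60 = 3.800 m
P_cr = π²EI / L_e² = π² × 114×10⁹ × 1.087×10^-5 / 3.800² = 8.473×10^5 N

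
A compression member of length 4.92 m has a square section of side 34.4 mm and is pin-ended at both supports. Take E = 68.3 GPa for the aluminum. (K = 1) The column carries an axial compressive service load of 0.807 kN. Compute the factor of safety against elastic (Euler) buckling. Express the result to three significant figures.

n ≈ 4.03

I = a⁴/12 = 34.4⁴/12 = 1.167×10^5 mm⁴
I = 1.167×10^5 mm⁴ = 1.167×10^-7 m⁴
Effective length L_e = K·L = 1 × 4.92 = 4.920 m
P_cr = π²EI / L_e² = π² × 68.3×10⁹ × 1.167×10^-7 / 4.920² = 3.250×10^3 N
Factor of safety n = P_cr / P = 3.2497 / 0.807 = 4.03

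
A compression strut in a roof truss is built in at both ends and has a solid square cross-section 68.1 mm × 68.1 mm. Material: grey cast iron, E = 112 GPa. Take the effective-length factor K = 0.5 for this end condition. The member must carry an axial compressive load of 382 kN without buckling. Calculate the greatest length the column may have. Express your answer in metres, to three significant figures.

I = a⁴/12 = 68.1⁴/12 = 1.792×10^6 mm⁴
I = 1.792×10^-6 m⁴
At the buckling limit P_cr = P = 3.820×10^5 N
From P_cr = π²EI/(K·L)²:  L = (1/K)·√(π²EI/P_cr) = (1/0.5)·√(π²×1.12×10^11×1.792×10^-6/3.820×10^5)
L = 4.55 m

L_max ≈ 4.55 m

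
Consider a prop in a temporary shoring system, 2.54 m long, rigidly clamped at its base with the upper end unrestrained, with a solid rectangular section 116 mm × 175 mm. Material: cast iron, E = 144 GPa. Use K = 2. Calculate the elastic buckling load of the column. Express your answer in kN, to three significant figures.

Buckling occurs about the weak axis: I_min = h·b³/12 with b = 116 mm (the shorter side).
I_min = 175×116³/12 = 2.276×10^7 mm⁴
I = 2.276×10^7 mm⁴ = 2.276×10^-5 m⁴
Effective length L_e = K·L = 2 × 2.54 = 5.080 m
P_cr = π²EI / L_e² = π² × 144×10⁹ × 2.276×10^-5 / 5.080² = 1.254×10^6 N

P_cr ≈ 1250 kN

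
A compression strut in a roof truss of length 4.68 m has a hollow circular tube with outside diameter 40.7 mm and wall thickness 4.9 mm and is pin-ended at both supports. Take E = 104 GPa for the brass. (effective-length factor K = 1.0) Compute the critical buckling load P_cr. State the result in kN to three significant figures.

Inner diameter d_i = 40.7 − 2×4.9 = 30.90 mm
I = π(d_o⁴ − d_i⁴)/64 = π(40.7⁴ − 30.90⁴)/64 = 8.994×10^4 mm⁴
I = 8.994×10^4 mm⁴ = 8.994×10^-8 m⁴
Effective length L_e = K·L = 1 × 4.68 = 4.680 m
P_cr = π²EI / L_e² = π² × 104×10⁹ × 8.994×10^-8 / 4.680² = 4.215×10^3 N

P_cr ≈ 4.22 kN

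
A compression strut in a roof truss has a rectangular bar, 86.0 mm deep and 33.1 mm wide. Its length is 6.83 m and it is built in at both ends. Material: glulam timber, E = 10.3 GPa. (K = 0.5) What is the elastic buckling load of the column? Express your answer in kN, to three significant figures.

Buckling occurs about the weak axis: I_min = h·b³/12 with b = 33.1 mm (the shorter side).
I_min = 86.0×33.1³/12 = 2.599×10^5 mm⁴
I = 2.599×10^5 mm⁴ = 2.599×10^-7 m⁴
Effective length L_e = K·L = 0.5 × 6.83 = 3.415 m
P_cr = π²EI / L_e² = π² × 10.3×10⁹ × 2.599×10^-7 / 3.415² = 2.265×10^3 N

P_cr ≈ 2.27 kN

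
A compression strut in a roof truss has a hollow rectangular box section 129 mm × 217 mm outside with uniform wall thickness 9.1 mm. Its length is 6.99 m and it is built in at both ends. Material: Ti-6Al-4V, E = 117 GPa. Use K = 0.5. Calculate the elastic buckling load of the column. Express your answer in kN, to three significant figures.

P_cr ≈ 1540 kN

Inner dimensions: h_i = 217 − 2×9.1 = 198.8 mm, b_i = 129 − 2×9.1 = 110.8 mm
Weak-axis I_min = (h_o·b_o³ − h_i·b_i³)/12 with b_o = 129, b_i = 110.8 mm (shorter outer/inner sides).
I_min = (217×129³ − 198.8×110.8³)/12 = 1.628×10^7 mm⁴
I = 1.628×10^7 mm⁴ = 1.628×10^-5 m⁴
Effective length L_e = K·L = 0.5 × 6.99 = 3.495 m
P_cr = π²EI / L_e² = π² × 117×10⁹ × 1.628×10^-5 / 3.495² = 1.539×10^6 N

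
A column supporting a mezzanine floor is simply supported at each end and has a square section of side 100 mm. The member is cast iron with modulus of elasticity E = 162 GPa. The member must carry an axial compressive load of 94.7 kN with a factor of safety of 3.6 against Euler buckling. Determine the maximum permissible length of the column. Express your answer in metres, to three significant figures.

L_max ≈ 6.25 m

I = a⁴/12 = 100⁴/12 = 8.333×10^6 mm⁴
I = 8.333×10^-6 m⁴
Required critical load P_cr = n·P = 3.6 × 94.7 = 340.9 kN = 3.409×10^5 N
From P_cr = π²EI/(K·L)²:  L = (1/K)·√(π²EI/P_cr) = (1/1)·√(π²×1.62×10^11×8.333×10^-6/3.409×10^5)
L = 6.25 m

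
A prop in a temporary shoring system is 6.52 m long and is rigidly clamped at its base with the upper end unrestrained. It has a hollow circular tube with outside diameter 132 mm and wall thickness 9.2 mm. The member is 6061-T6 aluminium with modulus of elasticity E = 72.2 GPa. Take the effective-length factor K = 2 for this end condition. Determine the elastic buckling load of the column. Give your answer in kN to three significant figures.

Inner diameter d_i = 132 − 2×9.2 = 113.6 mm
I = π(d_o⁴ − d_i⁴)/64 = π(132⁴ − 113.6⁴)/64 = 6.728×10^6 mm⁴
I = 6.728×10^6 mm⁴ = 6.728×10^-6 m⁴
Effective length L_e = K·L = 2 × 6.52 = 13.04 m
P_cr = π²EI / L_e² = π² × 72.2×10⁹ × 6.728×10^-6 / 13.04² = 2.819×10^4 N

P_cr ≈ 28.2 kN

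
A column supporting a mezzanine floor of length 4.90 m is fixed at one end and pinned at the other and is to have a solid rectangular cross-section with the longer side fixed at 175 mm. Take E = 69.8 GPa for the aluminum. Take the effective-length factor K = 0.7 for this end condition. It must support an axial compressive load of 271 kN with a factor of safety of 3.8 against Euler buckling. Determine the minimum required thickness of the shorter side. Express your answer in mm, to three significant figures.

Required P_cr = n·P = 3.8 × 271 = 1030 kN
L_e = K·L = 0.7 × 4.90 = 3.430 m
Required I = P_cr·L_e²/(π²E) = 1.030×10^6 × 3.430² / (π² × 6.98×10^10) = 1.759×10^-5 m⁴
I_req = 1.759×10^7 mm⁴
Rectangle, weak axis: I_min = h·b³/12 with h = 175 mm fixed  ⇒  b = (12I/h)^(1/3) = 106 mm

b ≈ 106 mm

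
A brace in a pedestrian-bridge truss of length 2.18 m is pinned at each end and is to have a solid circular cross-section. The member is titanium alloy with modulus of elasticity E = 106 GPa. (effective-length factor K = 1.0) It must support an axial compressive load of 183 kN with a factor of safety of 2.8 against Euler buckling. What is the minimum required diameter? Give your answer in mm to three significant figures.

d ≈ 83.0 mm

Required P_cr = n·P = 2.8 × 183 = 512.4 kN
L_e = K·L = 1 × 2.18 = 2.180 m
Required I = P_cr·L_e²/(π²E) = 5.124×10^5 × 2.180² / (π² × 1.06×10^11) = 2.328×10^-6 m⁴
I_req = 2.328×10^6 mm⁴
Solid circle: I = πd⁴/64  ⇒  d = (64I/π)^(1/4) = (64×2.328×10^6/π)^(1/4) = 83.0 mm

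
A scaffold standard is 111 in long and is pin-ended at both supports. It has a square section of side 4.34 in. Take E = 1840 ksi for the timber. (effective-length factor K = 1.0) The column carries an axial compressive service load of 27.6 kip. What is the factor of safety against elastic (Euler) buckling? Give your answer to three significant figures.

n ≈ 1.58

I = a⁴/12 = 4.34⁴/12 = 29.56 in⁴
Effective length L_e = K·L = 1 × 111 = 111.0 in
P_cr = π²EI / L_e² = π² × 1840×10³ × 29.56 / 111.0² = 4.358×10^4 lb
Factor of safety n = P_cr / P = 43.576 / 27.6 = 1.58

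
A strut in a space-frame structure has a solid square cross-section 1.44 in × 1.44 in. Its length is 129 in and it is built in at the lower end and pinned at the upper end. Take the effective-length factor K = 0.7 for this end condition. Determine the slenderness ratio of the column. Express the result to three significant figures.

λ ≈ 217

For a square r = a/√12 = 1.44/√12 = 0.4157 in
L_e = K·L = 0.7 × 129 = 90.30 in
λ = L_e / r_min = 90.300 / 0.4157 = 217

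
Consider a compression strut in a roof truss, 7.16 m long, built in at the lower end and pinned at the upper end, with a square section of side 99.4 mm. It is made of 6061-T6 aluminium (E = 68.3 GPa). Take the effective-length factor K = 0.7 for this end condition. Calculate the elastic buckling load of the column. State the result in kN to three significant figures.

P_cr ≈ 218 kN

I = a⁴/12 = 99.4⁴/12 = 8.135×10^6 mm⁴
I = 8.135×10^6 mm⁴ = 8.135×10^-6 m⁴
Effective length L_e = K·L = 0.7 × 7.16 = 5.012 m
P_cr = π²EI / L_e² = π² × 68.3×10⁹ × 8.135×10^-6 / 5.012² = 2.183×10^5 N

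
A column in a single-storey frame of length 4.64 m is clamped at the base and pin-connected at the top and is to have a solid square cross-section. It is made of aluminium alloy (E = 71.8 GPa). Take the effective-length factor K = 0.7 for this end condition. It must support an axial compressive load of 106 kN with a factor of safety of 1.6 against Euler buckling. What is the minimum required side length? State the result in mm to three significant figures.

Required P_cr = n·P = 1.6 × 106 = 169.6 kN
L_e = K·L = 0.7 × 4.64 = 3.248 m
Required I = P_cr·L_e²/(π²E) = 1.696×10^5 × 3.248² / (π² × 7.18×10^10) = 2.525×10^-6 m⁴
I_req = 2.525×10^6 mm⁴
Solid square: I = a⁴/12  ⇒  a = (12I)^(1/4) = (12×2.525×10^6)^(1/4) = 74.2 mm

a ≈ 74.2 mm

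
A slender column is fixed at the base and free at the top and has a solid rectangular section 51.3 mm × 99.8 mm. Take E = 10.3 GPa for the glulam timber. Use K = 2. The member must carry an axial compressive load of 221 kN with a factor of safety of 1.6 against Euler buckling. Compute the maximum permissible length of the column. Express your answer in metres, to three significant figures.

L_max ≈ 0.284 m

Buckling occurs about the weak axis: I_min = h·b³/12 with b = 51.3 mm (the shorter side).
I_min = 99.8×51.3³/12 = 1.123×10^6 mm⁴
I = 1.123×10^-6 m⁴
Required critical load P_cr = n·P = 1.6 × 221 = 353.6 kN = 3.536×10^5 N
From P_cr = π²EI/(K·L)²:  L = (1/K)·√(π²EI/P_cr) = (1/2)·√(π²×1.03×10^10×1.123×10^-6/3.536×10^5)
L = 0.284 m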